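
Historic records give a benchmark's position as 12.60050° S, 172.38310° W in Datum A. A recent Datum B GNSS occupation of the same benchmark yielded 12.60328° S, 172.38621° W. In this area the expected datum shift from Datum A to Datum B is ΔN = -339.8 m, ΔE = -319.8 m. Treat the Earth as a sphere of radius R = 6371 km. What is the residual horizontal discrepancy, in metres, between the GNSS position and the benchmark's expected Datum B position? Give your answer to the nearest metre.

Observed coordinate differences: Δφ = -0.00278°, Δλ = -0.00311°.
Converting to metres (1° lat = 111195 m, cos φ = 0.975915): observed ΔN = -309.1 m, observed ΔE = -337.5 m.
Subtracting the expected shift leaves a residual of -309.1 − (-339.8) = 30.7 m north and -337.5 − (-319.8) = -17.7 m east.
Residual distance = √(30.7² + (-17.7)²) = 35.4 m.

35 m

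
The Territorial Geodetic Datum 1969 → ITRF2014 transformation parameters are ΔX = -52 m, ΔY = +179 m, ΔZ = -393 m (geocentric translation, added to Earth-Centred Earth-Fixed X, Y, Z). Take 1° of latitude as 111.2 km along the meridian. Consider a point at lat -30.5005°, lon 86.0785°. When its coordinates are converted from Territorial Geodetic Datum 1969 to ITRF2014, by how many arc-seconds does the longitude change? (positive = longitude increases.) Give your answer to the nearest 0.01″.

Δλ = 2.41″

sin φ = -0.507546, cos φ = 0.861625, sin λ = 0.997659, cos λ = 0.068390.
East component: ΔE = −sin λ·ΔX + cos λ·ΔY = −(0.997659)(-52) + (0.068390)(179) = 64.12 m.
1° of latitude spans 111200 m; at latitude φ, 1° of longitude spans that × cos φ = 95812.7 m, so Δλ = 64.12 / 95812.7 × 3600 = 2.409″.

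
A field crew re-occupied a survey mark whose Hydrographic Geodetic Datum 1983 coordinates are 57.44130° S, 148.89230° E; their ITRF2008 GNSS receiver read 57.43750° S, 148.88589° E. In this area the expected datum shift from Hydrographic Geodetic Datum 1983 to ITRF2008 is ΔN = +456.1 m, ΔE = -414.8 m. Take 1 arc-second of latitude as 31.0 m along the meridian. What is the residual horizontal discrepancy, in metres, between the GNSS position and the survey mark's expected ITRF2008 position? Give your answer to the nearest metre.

44 m

Observed coordinate differences: Δφ = +0.00380°, Δλ = -0.00641°.
Converting to metres (1° lat = 111600 m, cos φ = 0.538163): observed ΔN = 424.1 m, observed ΔE = -385.0 m.
Subtracting the expected shift leaves a residual of 424.1 − (456.1) = -32.0 m north and -385.0 − (-414.8) = 29.8 m east.
Residual distance = √((-32.0)² + 29.8²) = 43.8 m.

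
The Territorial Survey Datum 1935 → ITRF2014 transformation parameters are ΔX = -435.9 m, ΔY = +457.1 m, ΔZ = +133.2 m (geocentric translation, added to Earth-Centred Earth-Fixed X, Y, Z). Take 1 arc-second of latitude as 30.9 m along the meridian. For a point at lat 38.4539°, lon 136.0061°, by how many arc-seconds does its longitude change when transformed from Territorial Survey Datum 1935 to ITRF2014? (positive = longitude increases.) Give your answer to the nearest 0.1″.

Δλ = -1.1″

sin φ = 0.621885, cos φ = 0.783109, sin λ = 0.694582, cos λ = -0.719414.
East component: ΔE = −sin λ·ΔX + cos λ·ΔY = −(0.694582)(-435.9) + (-0.719414)(457.1) = -26.08 m.
1° of latitude spans 3600 × 30.90 = 111240 m; at latitude φ, 1° of longitude spans that × cos φ = 87113.0 m, so Δλ = -26.08 / 87113.0 × 3600 = -1.078″.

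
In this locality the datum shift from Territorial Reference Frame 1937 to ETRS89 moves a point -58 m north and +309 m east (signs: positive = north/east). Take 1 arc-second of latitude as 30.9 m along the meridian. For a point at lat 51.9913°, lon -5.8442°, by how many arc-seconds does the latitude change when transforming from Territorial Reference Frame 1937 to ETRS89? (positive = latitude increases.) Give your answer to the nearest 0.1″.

Δφ = -1.9″

1″ of latitude = 30.90 m, so Δφ = -58.0 / 30.90 = -1.877″.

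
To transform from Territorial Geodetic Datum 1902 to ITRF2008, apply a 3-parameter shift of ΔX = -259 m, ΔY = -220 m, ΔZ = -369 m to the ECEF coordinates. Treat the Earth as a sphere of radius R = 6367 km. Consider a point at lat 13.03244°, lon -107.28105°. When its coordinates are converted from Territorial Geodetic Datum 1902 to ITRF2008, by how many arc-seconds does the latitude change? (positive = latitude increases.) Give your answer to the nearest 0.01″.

sin φ = 0.225503, cos φ = 0.974243, sin λ = -0.954859, cos λ = -0.297059.
North component: ΔN = −sin φ cos λ·ΔX − sin φ sin λ·ΔY + cos φ·ΔZ = −(0.225503)(-0.297059)(-259) − (0.225503)(-0.954859)(-220) + (0.974243)(-369) = -424.22 m.
1° of latitude spans πR/180 = 111125 m, so Δφ = -424.22 / 111125 × 3600 = -13.743″.

Δφ = -13.74″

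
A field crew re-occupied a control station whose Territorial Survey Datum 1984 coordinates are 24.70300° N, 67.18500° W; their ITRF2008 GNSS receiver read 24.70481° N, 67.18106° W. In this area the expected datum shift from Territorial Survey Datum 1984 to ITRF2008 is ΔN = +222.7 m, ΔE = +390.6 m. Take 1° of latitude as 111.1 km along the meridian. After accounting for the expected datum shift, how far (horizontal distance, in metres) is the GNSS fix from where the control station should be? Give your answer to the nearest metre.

23 m

Observed coordinate differences: Δφ = +0.00181°, Δλ = +0.00394°.
Converting to metres (1° lat = 111100 m, cos φ = 0.908486): observed ΔN = 201.1 m, observed ΔE = 397.7 m.
Subtracting the expected shift leaves a residual of 201.1 − (222.7) = -21.6 m north and 397.7 − (390.6) = 7.1 m east.
Residual distance = √((-21.6)² + 7.1²) = 22.7 m.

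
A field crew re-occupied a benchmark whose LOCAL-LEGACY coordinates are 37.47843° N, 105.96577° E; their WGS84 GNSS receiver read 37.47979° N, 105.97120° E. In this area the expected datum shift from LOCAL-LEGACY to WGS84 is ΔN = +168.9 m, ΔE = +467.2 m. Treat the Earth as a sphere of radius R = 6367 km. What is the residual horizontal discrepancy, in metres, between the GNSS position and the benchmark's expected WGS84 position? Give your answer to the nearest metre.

21 m

Observed coordinate differences: Δφ = +0.00136°, Δλ = +0.00543°.
Converting to metres (1° lat = 111125 m, cos φ = 0.793582): observed ΔN = 151.1 m, observed ΔE = 478.9 m.
Subtracting the expected shift leaves a residual of 151.1 − (168.9) = -17.8 m north and 478.9 − (467.2) = 11.7 m east.
Residual distance = √((-17.8)² + 11.7²) = 21.3 m.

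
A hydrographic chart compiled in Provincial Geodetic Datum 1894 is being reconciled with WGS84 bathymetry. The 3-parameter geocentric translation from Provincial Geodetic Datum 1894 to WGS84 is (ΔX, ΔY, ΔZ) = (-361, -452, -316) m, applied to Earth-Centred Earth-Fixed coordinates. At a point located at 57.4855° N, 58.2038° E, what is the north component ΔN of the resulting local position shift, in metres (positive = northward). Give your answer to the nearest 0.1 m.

ΔN = 314.5 m

At φ = 57.4855°, λ = 58.2038°: sin φ = 0.843255, cos φ = 0.537513, sin λ = 0.849928, cos λ = 0.526899.
ΔN = −sin φ cos λ·ΔX − sin φ sin λ·ΔY + cos φ·ΔZ = −(0.843255)(0.526899)(-361) − (0.843255)(0.849928)(-452) + (0.537513)(-316) = 314.49 m.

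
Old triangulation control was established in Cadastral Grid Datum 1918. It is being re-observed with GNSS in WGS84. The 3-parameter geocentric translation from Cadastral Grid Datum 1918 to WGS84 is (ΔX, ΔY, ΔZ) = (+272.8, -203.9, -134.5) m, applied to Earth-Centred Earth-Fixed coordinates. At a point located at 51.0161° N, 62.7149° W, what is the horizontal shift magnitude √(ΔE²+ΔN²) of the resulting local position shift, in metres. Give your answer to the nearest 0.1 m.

355.4 m

The local east axis at (φ, λ) is (−sin λ, cos λ, 0), so ΔE = −sin(-62.7149°)·272.8 + cos(-62.7149°)·(-203.9) = 148.98 m.
The local north axis is (−sin φ cos λ, −sin φ sin λ, cos φ), giving ΔN = -97.209 − 140.861 − 84.614 = -322.68 m.
Horizontal magnitude = √(ΔE² + ΔN²) = √(148.98² + (-322.68)²) = 355.41 m.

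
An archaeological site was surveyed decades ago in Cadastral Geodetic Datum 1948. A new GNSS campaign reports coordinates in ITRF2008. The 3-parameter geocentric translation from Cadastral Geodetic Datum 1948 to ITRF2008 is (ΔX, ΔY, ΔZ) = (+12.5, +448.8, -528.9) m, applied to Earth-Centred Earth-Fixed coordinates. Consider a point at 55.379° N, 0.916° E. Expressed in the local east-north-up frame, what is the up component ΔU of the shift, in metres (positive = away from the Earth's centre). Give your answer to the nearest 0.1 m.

ΔU = -424.1 m

The local up (radial) axis is (cos φ cos λ, cos φ sin λ, sin φ), giving ΔU = 7.101 + 4.076 − 435.247 = -424.07 m.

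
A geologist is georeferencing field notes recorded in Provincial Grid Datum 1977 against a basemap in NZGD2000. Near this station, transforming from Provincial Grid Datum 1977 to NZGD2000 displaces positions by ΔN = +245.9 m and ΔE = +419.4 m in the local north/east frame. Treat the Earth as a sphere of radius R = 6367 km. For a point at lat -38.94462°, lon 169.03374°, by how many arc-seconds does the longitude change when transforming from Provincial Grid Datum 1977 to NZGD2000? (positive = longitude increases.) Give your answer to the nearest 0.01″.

Δλ = 17.47″

At latitude -38.94462°, cos φ = 0.777754.
One radian of longitude at latitude φ spans R cos φ, so Δλ = ΔE / (R cos φ) = 419.4 / (6367000 × 0.777754) = 8.4694e-05 rad = 17.469″.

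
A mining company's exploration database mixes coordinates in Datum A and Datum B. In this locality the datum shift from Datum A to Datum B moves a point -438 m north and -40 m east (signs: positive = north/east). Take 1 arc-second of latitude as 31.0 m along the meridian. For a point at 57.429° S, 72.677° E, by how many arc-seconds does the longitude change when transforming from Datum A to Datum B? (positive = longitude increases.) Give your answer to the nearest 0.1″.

Δλ = -2.4″

At latitude -57.429°, cos φ = 0.538344.
1″ of longitude at this latitude = 31.00 × cos φ = 16.6887 m, so Δλ = -40.0 / 16.6887 = -2.397″.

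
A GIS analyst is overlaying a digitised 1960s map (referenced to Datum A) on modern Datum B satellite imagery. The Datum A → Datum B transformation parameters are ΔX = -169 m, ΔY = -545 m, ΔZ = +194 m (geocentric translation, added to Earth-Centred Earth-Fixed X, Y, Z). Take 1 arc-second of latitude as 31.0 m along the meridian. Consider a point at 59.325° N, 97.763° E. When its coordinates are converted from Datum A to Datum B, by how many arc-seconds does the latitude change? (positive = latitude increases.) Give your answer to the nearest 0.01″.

sin φ = 0.860075, cos φ = 0.510168, sin λ = 0.990835, cos λ = -0.135076.
North component: ΔN = −sin φ cos λ·ΔX − sin φ sin λ·ΔY + cos φ·ΔZ = −(0.860075)(-0.135076)(-169) − (0.860075)(0.990835)(-545) + (0.510168)(194) = 543.78 m.
1° of latitude spans 3600 × 31.00 = 111600 m, so Δφ = 543.78 / 111600 × 3600 = 17.541″.

Δφ = 17.54″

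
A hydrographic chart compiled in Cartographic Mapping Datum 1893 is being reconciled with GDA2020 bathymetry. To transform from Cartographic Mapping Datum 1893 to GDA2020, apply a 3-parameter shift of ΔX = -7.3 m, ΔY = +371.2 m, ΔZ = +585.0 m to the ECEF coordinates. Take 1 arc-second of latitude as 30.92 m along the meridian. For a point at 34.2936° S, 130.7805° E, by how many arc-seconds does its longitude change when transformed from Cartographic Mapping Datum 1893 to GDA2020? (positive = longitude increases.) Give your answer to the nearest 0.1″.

sin φ = -0.563434, cos φ = 0.826161, sin λ = 0.757217, cos λ = -0.653163.
East component: ΔE = −sin λ·ΔX + cos λ·ΔY = −(0.757217)(-7.3) + (-0.653163)(371.2) = -236.93 m.
1° of latitude spans 3600 × 30.92 = 111312 m; at latitude φ, 1° of longitude spans that × cos φ = 91961.7 m, so Δλ = -236.93 / 91961.7 × 3600 = -9.275″.

Δλ = -9.3″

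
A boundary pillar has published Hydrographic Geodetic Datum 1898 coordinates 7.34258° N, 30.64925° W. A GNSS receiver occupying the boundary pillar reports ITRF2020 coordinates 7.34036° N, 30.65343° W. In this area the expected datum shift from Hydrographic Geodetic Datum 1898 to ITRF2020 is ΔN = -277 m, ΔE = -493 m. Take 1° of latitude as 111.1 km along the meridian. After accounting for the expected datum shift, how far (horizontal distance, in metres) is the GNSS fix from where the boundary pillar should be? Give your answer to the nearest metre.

44 m

Observed coordinate differences: Δφ = -0.00222°, Δλ = -0.00418°.
Converting to metres (1° lat = 111100 m, cos φ = 0.991800): observed ΔN = -246.6 m, observed ΔE = -460.6 m.
Subtracting the expected shift leaves a residual of -246.6 − (-277) = 30.4 m north and -460.6 − (-493) = 32.4 m east.
Residual distance = √(30.4² + 32.4²) = 44.4 m.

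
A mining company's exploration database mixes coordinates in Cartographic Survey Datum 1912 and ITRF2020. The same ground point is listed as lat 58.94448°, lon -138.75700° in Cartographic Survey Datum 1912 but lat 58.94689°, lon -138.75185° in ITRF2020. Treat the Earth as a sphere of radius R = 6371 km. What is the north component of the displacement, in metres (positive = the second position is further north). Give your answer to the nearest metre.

Δφ = 58.94689° − 58.94448° = +0.00241°; Δλ = -138.75185° − -138.75700° = +0.00515°.
1° along a meridian = πR/180 = 111195 m.
ΔN = Δφ × 111195 = 268.0 m; ΔE = Δλ × 111195 × cos(58.94448°) = +0.00515 × 111195 × 0.515868 = 295.4 m.

ΔN = 268 m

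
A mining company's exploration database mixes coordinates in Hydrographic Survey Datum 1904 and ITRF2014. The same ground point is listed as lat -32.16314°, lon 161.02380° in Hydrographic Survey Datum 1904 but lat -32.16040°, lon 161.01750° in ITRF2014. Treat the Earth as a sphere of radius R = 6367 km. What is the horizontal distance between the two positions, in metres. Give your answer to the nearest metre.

666 m

Δφ = -32.16040° − -32.16314° = +0.00274°; Δλ = 161.01750° − 161.02380° = -0.00630°.
1° along a meridian = πR/180 = 111125 m.
ΔN = Δφ × 111125 = 304.5 m; ΔE = Δλ × 111125 × cos(-32.16314°) = -0.00630 × 111125 × 0.846536 = -592.6 m.
Distance = √(ΔE² + ΔN²) = √((-592.6)² + 304.5²) = 666.3 m.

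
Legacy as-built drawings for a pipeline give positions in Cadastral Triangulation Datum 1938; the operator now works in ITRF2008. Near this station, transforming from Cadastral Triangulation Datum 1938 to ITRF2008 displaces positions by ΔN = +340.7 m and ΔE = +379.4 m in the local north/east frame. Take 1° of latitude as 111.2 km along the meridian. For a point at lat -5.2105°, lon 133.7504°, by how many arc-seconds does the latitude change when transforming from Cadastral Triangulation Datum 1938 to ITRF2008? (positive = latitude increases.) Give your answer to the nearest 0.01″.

1° of latitude = 111.2 km, so Δφ = 340.7 / 111200 = 0.0030638° = 11.030″.

Δφ = 11.03″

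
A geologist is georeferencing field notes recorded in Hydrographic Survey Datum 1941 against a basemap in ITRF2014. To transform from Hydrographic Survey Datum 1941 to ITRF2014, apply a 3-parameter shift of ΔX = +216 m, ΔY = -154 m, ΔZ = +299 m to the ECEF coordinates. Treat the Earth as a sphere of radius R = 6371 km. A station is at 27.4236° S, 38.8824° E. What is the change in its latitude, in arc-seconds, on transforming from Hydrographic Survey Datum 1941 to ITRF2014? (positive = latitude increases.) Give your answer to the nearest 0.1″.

Δφ = 9.7″

sin φ = -0.460565, cos φ = 0.887626, sin λ = 0.627724, cos λ = 0.778436.
North component: ΔN = −sin φ cos λ·ΔX − sin φ sin λ·ΔY + cos φ·ΔZ = −(-0.460565)(0.778436)(216) − (-0.460565)(0.627724)(-154) + (0.887626)(299) = 298.32 m.
1° of latitude spans πR/180 = 111195 m, so Δφ = 298.32 / 111195 × 3600 = 9.658″.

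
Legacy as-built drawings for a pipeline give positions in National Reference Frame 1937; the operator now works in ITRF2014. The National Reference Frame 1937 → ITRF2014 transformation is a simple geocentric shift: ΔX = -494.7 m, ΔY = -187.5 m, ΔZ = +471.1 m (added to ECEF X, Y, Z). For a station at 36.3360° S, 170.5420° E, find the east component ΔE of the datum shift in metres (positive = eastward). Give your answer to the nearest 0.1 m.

At φ = -36.3360°, λ = 170.5420°: sin φ = -0.592519, cos φ = 0.805556, sin λ = 0.164325, cos λ = -0.986406.
ΔE = −sin λ·ΔX + cos λ·ΔY = −(0.164325)·(-494.7) + (-0.986406)·(-187.5) = 266.24 m.

ΔE = 266.2 m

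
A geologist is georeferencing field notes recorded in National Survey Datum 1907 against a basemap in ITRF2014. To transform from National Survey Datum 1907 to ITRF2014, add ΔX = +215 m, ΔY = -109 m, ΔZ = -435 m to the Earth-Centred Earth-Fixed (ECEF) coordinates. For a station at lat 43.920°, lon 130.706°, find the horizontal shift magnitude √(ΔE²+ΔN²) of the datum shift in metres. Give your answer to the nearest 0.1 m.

The local east axis at (φ, λ) is (−sin λ, cos λ, 0), so ΔE = −sin(130.706°)·215 + cos(130.706°)·(-109) = -91.90 m.
The local north axis is (−sin φ cos λ, −sin φ sin λ, cos φ), giving ΔN = 97.263 + 57.316 − 313.334 = -158.76 m.
Horizontal magnitude = √(ΔE² + ΔN²) = √((-91.90)² + (-158.76)²) = 183.43 m.

183.4 m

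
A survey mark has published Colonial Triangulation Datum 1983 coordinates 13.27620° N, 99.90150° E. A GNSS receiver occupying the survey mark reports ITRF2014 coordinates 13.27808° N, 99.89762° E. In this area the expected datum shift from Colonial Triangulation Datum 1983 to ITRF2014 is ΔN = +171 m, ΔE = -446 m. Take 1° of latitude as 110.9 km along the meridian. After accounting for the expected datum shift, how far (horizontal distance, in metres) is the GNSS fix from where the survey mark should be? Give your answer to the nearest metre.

Observed coordinate differences: Δφ = +0.00188°, Δλ = -0.00388°.
Converting to metres (1° lat = 110900 m, cos φ = 0.973274): observed ΔN = 208.5 m, observed ΔE = -418.8 m.
Subtracting the expected shift leaves a residual of 208.5 − (171) = 37.5 m north and -418.8 − (-446) = 27.2 m east.
Residual distance = √(37.5² + 27.2²) = 46.3 m.

46 m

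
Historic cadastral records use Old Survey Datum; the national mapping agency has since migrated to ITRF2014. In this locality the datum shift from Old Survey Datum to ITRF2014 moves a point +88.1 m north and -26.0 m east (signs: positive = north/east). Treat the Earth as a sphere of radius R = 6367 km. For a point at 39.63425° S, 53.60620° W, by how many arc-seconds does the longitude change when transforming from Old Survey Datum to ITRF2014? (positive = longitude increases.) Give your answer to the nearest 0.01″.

Δλ = -1.09″

At latitude -39.63425°, cos φ = 0.770132.
One radian of longitude at latitude φ spans R cos φ, so Δλ = ΔE / (R cos φ) = -26.0 / (6367000 × 0.770132) = -5.3024e-06 rad = -1.094″.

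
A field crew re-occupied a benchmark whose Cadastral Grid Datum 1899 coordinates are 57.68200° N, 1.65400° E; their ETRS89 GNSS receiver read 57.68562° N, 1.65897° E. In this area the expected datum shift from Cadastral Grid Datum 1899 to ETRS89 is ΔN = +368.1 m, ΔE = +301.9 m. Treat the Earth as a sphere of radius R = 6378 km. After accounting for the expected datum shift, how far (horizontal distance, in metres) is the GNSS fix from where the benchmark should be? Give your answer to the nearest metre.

Observed coordinate differences: Δφ = +0.00362°, Δλ = +0.00497°.
Converting to metres (1° lat = 111317 m, cos φ = 0.534618): observed ΔN = 403.0 m, observed ΔE = 295.8 m.
Subtracting the expected shift leaves a residual of 403.0 − (368.1) = 34.9 m north and 295.8 − (301.9) = -6.1 m east.
Residual distance = √(34.9² + (-6.1)²) = 35.4 m.

35 m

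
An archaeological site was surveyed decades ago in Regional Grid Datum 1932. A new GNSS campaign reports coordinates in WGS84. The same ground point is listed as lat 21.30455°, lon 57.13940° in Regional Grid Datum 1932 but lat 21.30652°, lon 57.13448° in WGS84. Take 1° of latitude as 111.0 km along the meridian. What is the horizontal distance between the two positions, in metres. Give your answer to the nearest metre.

Δφ = 21.30652° − 21.30455° = +0.00197°; Δλ = 57.13448° − 57.13940° = -0.00492°.
ΔN = Δφ × 111000 = 218.7 m; ΔE = Δλ × 111000 × cos(21.30455°) = -0.00492 × 111000 × 0.931662 = -508.8 m.
Distance = √(ΔE² + ΔN²) = √((-508.8)² + 218.7²) = 553.8 m.

554 m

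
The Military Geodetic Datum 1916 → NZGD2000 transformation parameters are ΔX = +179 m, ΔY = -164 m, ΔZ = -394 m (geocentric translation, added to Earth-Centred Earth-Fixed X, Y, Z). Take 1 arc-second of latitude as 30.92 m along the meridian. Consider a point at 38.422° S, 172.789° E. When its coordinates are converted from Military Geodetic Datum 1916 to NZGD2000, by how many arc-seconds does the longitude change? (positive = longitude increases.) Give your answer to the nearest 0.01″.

Δλ = 5.79″

sin φ = -0.621449, cos φ = 0.783455, sin λ = 0.125524, cos λ = -0.992091.
East component: ΔE = −sin λ·ΔX + cos λ·ΔY = −(0.125524)(179) + (-0.992091)(-164) = 140.23 m.
1° of latitude spans 3600 × 30.92 = 111312 m; at latitude φ, 1° of longitude spans that × cos φ = 87207.9 m, so Δλ = 140.23 / 87207.9 × 3600 = 5.789″.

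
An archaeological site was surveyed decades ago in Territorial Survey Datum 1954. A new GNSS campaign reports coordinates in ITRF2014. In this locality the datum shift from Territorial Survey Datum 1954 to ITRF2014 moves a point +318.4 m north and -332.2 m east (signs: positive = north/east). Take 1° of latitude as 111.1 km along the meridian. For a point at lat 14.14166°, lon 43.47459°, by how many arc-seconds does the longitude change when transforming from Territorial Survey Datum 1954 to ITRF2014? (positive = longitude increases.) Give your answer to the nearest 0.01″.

At latitude 14.14166°, cos φ = 0.969695.
1° of longitude at this latitude = 111.1 × cos φ = 107.73 km, so Δλ = -332.2 / 107733.1 = -0.0030835° = -11.101″.

Δλ = -11.10″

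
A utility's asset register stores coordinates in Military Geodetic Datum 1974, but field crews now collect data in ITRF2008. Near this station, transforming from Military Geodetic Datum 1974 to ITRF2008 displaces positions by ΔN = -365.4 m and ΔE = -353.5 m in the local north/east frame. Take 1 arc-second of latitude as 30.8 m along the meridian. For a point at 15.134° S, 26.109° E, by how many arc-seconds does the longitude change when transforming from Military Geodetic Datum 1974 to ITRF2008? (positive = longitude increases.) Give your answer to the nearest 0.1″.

At latitude -15.134°, cos φ = 0.965318.
1″ of longitude at this latitude = 30.80 × cos φ = 29.7318 m, so Δλ = -353.5 / 29.7318 = -11.890″.

Δλ = -11.9″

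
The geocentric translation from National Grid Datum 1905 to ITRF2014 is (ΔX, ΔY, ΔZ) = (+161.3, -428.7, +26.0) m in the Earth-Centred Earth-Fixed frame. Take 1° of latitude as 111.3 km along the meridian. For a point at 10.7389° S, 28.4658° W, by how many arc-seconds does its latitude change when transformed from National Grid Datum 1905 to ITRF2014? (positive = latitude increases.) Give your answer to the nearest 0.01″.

sin φ = -0.186334, cos φ = 0.982487, sin λ = -0.476634, cos λ = 0.879102.
North component: ΔN = −sin φ cos λ·ΔX − sin φ sin λ·ΔY + cos φ·ΔZ = −(-0.186334)(0.879102)(161.3) − (-0.186334)(-0.476634)(-428.7) + (0.982487)(26.0) = 90.04 m.
1° of latitude spans 111300 m, so Δφ = 90.04 / 111300 × 3600 = 2.912″.

Δφ = 2.91″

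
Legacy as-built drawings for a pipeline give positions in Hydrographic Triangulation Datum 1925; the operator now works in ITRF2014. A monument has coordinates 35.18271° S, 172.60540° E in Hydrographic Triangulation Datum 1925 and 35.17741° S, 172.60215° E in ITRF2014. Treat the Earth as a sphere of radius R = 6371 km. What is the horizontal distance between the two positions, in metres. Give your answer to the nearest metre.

659 m

Δφ = -35.17741° − -35.18271° = +0.00530°; Δλ = 172.60215° − 172.60540° = -0.00325°.
1° along a meridian = πR/180 = 111195 m.
ΔN = Δφ × 111195 = 589.3 m; ΔE = Δλ × 111195 × cos(-35.18271°) = -0.00325 × 111195 × 0.817319 = -295.4 m.
Distance = √(ΔE² + ΔN²) = √((-295.4)² + 589.3²) = 659.2 m.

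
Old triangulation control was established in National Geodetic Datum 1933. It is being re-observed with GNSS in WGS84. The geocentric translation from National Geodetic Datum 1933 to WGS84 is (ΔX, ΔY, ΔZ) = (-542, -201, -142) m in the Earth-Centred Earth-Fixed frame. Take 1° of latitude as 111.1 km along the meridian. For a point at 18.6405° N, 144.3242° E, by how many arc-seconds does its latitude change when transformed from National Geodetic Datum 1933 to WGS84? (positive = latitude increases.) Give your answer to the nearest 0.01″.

Δφ = -7.71″

sin φ = 0.319629, cos φ = 0.947543, sin λ = 0.583198, cos λ = -0.812330.
North component: ΔN = −sin φ cos λ·ΔX − sin φ sin λ·ΔY + cos φ·ΔZ = −(0.319629)(-0.812330)(-542) − (0.319629)(0.583198)(-201) + (0.947543)(-142) = -237.81 m.
1° of latitude spans 111100 m, so Δφ = -237.81 / 111100 × 3600 = -7.706″.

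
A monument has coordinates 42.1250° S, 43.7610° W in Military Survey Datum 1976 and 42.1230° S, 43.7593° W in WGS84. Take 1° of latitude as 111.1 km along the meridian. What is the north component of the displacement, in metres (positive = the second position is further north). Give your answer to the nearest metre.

Δφ = -42.1230° − -42.1250° = +0.0020°; Δλ = -43.7593° − -43.7610° = +0.0017°.
ΔN = Δφ × 111100 = 222.2 m; ΔE = Δλ × 111100 × cos(-42.1250°) = +0.0017 × 111100 × 0.741683 = 140.1 m.

ΔN = 222 m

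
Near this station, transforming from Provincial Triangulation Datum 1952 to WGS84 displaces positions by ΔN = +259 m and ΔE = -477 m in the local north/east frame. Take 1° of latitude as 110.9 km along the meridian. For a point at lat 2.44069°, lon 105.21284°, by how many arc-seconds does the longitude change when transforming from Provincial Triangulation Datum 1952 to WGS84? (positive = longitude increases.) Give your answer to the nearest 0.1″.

Δλ = -15.5″

At latitude 2.44069°, cos φ = 0.999093.
1° of longitude at this latitude = 110.9 × cos φ = 110.80 km, so Δλ = -477.0 / 110799.4 = -0.0043051° = -15.498″.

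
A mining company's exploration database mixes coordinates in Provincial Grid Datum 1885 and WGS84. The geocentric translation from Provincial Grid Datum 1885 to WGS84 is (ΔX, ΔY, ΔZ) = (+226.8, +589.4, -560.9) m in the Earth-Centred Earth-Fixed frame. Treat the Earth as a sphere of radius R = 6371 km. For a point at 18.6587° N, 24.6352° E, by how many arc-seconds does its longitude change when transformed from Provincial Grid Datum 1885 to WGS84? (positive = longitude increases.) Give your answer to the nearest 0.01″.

sin φ = 0.319930, cos φ = 0.947441, sin λ = 0.416839, cos λ = 0.908980.
East component: ΔE = −sin λ·ΔX + cos λ·ΔY = −(0.416839)(226.8) + (0.908980)(589.4) = 441.21 m.
1° of latitude spans πR/180 = 111195 m; at latitude φ, 1° of longitude spans that × cos φ = 105350.6 m, so Δλ = 441.21 / 105350.6 × 3600 = 15.077″.

Δλ = 15.08″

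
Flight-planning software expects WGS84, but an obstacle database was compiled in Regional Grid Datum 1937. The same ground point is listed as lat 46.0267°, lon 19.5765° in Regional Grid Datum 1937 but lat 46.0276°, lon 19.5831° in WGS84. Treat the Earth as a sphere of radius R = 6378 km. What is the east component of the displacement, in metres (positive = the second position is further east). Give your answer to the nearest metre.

ΔE = 510 m

Δφ = 46.0276° − 46.0267° = +0.0009°; Δλ = 19.5831° − 19.5765° = +0.0066°.
1° along a meridian = πR/180 = 111317 m.
ΔN = Δφ × 111317 = 100.2 m; ΔE = Δλ × 111317 × cos(46.0267°) = +0.0066 × 111317 × 0.694323 = 510.1 m.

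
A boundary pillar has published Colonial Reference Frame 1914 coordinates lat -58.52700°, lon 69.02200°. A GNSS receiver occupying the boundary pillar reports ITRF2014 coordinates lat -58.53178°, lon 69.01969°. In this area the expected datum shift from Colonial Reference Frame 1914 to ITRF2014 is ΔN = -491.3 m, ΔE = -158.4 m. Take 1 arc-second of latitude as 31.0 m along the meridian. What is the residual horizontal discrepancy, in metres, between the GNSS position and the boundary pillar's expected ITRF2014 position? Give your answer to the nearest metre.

48 m

Observed coordinate differences: Δφ = -0.00478°, Δλ = -0.00231°.
Converting to metres (1° lat = 111600 m, cos φ = 0.522097): observed ΔN = -533.4 m, observed ΔE = -134.6 m.
Subtracting the expected shift leaves a residual of -533.4 − (-491.3) = -42.1 m north and -134.6 − (-158.4) = 23.8 m east.
Residual distance = √((-42.1)² + 23.8²) = 48.4 m.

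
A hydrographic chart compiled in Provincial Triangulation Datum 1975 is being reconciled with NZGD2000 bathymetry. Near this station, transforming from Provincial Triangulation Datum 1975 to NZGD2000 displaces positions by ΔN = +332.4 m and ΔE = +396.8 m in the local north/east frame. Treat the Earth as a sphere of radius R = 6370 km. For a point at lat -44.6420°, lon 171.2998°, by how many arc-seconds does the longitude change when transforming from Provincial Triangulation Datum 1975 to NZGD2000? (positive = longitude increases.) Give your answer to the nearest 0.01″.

Δλ = 18.06″

At latitude -44.6420°, cos φ = 0.711511.
One radian of longitude at latitude φ spans R cos φ, so Δλ = ΔE / (R cos φ) = 396.8 / (6370000 × 0.711511) = 8.7549e-05 rad = 18.058″.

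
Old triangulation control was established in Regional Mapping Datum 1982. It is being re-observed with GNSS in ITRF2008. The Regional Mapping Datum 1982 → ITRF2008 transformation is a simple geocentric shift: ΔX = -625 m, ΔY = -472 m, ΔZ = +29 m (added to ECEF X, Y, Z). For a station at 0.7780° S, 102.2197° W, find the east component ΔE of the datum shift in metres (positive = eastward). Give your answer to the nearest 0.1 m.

At φ = -0.7780°, λ = -102.2197°: sin φ = -0.013578, cos φ = 0.999908, sin λ = -0.977343, cos λ = -0.211661.
ΔE = −sin λ·ΔX + cos λ·ΔY = −(-0.977343)·(-625) + (-0.211661)·(-472) = -510.94 m.

ΔE = -510.9 m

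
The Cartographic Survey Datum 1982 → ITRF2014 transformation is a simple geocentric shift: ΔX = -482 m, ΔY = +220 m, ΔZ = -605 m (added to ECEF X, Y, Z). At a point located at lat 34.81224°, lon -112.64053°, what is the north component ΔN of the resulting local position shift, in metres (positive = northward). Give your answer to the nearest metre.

The local north axis is (−sin φ cos λ, −sin φ sin λ, cos φ), giving ΔN = -105.926 + 115.917 − 496.721 = -486.73 m.

ΔN = -487 m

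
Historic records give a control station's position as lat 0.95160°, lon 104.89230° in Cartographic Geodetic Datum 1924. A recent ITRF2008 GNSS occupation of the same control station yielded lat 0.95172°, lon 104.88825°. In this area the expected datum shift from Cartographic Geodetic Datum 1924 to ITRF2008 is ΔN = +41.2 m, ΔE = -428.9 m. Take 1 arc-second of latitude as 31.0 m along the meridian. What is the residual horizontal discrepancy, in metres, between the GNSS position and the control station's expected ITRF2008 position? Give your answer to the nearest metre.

36 m

Observed coordinate differences: Δφ = +0.00012°, Δλ = -0.00405°.
Converting to metres (1° lat = 111600 m, cos φ = 0.999862): observed ΔN = 13.4 m, observed ΔE = -451.9 m.
Subtracting the expected shift leaves a residual of 13.4 − (41.2) = -27.8 m north and -451.9 − (-428.9) = -23.0 m east.
Residual distance = √((-27.8)² + (-23.0)²) = 36.1 m.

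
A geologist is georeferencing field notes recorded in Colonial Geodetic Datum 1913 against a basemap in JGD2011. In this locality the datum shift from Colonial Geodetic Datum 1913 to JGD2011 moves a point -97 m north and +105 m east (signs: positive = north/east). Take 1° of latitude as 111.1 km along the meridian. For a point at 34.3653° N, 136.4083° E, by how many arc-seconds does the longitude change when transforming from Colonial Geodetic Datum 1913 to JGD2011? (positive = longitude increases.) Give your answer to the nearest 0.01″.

At latitude 34.3653°, cos φ = 0.825456.
1° of longitude at this latitude = 111.1 × cos φ = 91.71 km, so Δλ = 105.0 / 91708.1 = 0.0011449° = 4.122″.

Δλ = 4.12″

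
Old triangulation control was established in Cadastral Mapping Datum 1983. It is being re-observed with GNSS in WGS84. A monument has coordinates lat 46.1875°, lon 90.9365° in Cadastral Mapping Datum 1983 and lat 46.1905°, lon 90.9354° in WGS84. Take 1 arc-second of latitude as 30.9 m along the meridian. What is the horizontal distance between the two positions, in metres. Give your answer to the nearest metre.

344 m

Δφ = 46.1905° − 46.1875° = +0.0030°; Δλ = 90.9354° − 90.9365° = -0.0011°.
1° of latitude = 3600 × 30.90 = 111240 m.
ΔN = Δφ × 111240 = 333.7 m; ΔE = Δλ × 111240 × cos(46.1875°) = -0.0011 × 111240 × 0.692301 = -84.7 m.
Distance = √(ΔE² + ΔN²) = √((-84.7)² + 333.7²) = 344.3 m.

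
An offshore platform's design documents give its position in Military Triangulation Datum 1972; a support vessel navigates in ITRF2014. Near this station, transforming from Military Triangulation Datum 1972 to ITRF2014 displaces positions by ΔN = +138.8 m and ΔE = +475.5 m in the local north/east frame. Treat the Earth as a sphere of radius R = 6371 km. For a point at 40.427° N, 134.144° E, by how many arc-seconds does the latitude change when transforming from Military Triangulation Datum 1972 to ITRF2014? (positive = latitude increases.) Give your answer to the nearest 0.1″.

Δφ = 4.5″

On a sphere of radius R, 1 rad of latitude = R, so Δφ = ΔN / R = 138.8 / 6371000 = 2.1786e-05 rad = 4.494″.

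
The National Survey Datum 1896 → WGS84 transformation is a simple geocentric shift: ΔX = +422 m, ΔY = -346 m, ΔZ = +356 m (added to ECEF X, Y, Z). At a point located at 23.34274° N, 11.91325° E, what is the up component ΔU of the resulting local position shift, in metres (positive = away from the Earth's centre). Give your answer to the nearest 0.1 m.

ΔU = 454.6 m

The local up (radial) axis is (cos φ cos λ, cos φ sin λ, sin φ), giving ΔU = 379.114 − 65.579 + 141.058 = 454.59 m.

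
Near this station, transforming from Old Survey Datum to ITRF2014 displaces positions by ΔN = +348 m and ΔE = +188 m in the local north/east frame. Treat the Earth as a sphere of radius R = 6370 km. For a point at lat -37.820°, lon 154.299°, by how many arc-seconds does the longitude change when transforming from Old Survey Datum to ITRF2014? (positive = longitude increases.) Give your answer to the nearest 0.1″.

Δλ = 7.7″

At latitude -37.820°, cos φ = 0.789941.
One radian of longitude at latitude φ spans R cos φ, so Δλ = ΔE / (R cos φ) = 188.0 / (6370000 × 0.789941) = 3.7361e-05 rad = 7.706″.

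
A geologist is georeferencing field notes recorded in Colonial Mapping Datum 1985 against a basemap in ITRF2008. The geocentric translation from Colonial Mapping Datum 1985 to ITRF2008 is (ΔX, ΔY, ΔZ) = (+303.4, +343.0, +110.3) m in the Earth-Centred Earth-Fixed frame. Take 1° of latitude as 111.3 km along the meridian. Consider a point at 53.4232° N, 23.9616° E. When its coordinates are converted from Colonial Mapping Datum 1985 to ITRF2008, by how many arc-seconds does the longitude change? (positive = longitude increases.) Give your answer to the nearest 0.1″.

sin φ = 0.803059, cos φ = 0.595900, sin λ = 0.406124, cos λ = 0.913818.
East component: ΔE = −sin λ·ΔX + cos λ·ΔY = −(0.406124)(303.4) + (0.913818)(343.0) = 190.22 m.
1° of latitude spans 111300 m; at latitude φ, 1° of longitude spans that × cos φ = 66323.6 m, so Δλ = 190.22 / 66323.6 × 3600 = 10.325″.

Δλ = 10.3″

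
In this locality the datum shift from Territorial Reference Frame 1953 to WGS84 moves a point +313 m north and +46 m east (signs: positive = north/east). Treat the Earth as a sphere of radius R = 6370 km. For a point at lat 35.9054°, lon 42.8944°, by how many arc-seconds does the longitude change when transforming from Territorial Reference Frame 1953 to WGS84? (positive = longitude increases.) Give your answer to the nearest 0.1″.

At latitude 35.9054°, cos φ = 0.809986.
One radian of longitude at latitude φ spans R cos φ, so Δλ = ΔE / (R cos φ) = 46.0 / (6370000 × 0.809986) = 8.9154e-06 rad = 1.839″.

Δλ = 1.8″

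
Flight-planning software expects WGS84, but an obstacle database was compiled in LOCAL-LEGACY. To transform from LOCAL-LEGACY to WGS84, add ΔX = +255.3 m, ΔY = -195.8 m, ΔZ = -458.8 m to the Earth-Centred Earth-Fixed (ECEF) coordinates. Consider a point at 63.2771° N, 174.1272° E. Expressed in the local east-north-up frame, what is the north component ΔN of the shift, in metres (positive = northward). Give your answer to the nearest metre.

The local north axis is (−sin φ cos λ, −sin φ sin λ, cos φ), giving ΔN = 226.835 + 17.894 − 206.311 = 38.42 m.

ΔN = 38 m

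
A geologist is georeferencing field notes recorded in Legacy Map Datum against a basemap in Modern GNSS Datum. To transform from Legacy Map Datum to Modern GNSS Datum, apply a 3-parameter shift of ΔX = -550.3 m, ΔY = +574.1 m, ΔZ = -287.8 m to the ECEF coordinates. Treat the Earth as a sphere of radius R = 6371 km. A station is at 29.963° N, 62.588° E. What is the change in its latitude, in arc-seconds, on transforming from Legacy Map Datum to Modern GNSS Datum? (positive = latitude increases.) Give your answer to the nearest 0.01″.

sin φ = 0.499441, cos φ = 0.866348, sin λ = 0.887719, cos λ = 0.460386.
North component: ΔN = −sin φ cos λ·ΔX − sin φ sin λ·ΔY + cos φ·ΔZ = −(0.499441)(0.460386)(-550.3) − (0.499441)(0.887719)(574.1) + (0.866348)(-287.8) = -377.34 m.
1° of latitude spans πR/180 = 111195 m, so Δφ = -377.34 / 111195 × 3600 = -12.216″.

Δφ = -12.22″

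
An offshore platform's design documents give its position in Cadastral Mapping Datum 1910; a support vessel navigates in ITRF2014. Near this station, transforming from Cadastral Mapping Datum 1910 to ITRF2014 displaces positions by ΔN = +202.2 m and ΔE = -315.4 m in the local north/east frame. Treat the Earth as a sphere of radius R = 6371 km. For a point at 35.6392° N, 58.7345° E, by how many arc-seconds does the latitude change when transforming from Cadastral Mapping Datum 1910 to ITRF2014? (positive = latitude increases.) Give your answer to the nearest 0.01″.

Δφ = 6.55″

On a sphere of radius R, 1 rad of latitude = R, so Δφ = ΔN / R = 202.2 / 6371000 = 3.1738e-05 rad = 6.546″.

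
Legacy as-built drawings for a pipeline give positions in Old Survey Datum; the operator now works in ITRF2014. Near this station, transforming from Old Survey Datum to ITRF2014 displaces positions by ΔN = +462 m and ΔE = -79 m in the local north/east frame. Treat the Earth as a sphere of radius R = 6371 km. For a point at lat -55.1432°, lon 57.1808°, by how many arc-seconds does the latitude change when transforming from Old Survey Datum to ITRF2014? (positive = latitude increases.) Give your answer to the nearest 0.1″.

On a sphere of radius R, 1 rad of latitude = R, so Δφ = ΔN / R = 462.0 / 6371000 = 7.2516e-05 rad = 14.958″.

Δφ = 15.0″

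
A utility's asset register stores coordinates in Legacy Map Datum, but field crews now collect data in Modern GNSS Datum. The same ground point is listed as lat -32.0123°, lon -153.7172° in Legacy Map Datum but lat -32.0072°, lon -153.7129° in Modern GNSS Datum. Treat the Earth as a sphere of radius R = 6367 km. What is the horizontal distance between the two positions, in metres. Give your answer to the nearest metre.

Δφ = -32.0072° − -32.0123° = +0.0051°; Δλ = -153.7129° − -153.7172° = +0.0043°.
1° along a meridian = πR/180 = 111125 m.
ΔN = Δφ × 111125 = 566.7 m; ΔE = Δλ × 111125 × cos(-32.0123°) = +0.0043 × 111125 × 0.847934 = 405.2 m.
Distance = √(ΔE² + ΔN²) = √(405.2² + 566.7²) = 696.7 m.

697 m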